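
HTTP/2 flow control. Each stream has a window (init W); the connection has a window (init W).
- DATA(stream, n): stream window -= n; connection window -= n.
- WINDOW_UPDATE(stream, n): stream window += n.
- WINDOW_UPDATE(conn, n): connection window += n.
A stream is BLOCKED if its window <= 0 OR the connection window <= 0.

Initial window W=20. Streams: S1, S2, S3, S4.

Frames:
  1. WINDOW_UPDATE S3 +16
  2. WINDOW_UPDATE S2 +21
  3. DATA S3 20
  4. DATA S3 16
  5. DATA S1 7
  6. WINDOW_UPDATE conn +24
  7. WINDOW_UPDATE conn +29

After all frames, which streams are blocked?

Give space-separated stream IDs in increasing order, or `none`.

Op 1: conn=20 S1=20 S2=20 S3=36 S4=20 blocked=[]
Op 2: conn=20 S1=20 S2=41 S3=36 S4=20 blocked=[]
Op 3: conn=0 S1=20 S2=41 S3=16 S4=20 blocked=[1, 2, 3, 4]
Op 4: conn=-16 S1=20 S2=41 S3=0 S4=20 blocked=[1, 2, 3, 4]
Op 5: conn=-23 S1=13 S2=41 S3=0 S4=20 blocked=[1, 2, 3, 4]
Op 6: conn=1 S1=13 S2=41 S3=0 S4=20 blocked=[3]
Op 7: conn=30 S1=13 S2=41 S3=0 S4=20 blocked=[3]

Answer: S3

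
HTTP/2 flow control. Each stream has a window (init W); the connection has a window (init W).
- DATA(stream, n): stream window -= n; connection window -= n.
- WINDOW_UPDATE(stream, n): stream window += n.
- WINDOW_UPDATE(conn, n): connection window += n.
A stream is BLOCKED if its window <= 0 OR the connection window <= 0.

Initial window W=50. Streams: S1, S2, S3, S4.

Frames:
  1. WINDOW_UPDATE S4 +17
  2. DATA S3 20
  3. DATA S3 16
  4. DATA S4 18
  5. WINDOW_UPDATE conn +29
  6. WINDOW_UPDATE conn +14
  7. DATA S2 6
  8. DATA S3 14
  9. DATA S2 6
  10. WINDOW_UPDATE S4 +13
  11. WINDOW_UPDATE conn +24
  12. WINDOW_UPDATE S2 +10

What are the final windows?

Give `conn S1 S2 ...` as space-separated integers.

Op 1: conn=50 S1=50 S2=50 S3=50 S4=67 blocked=[]
Op 2: conn=30 S1=50 S2=50 S3=30 S4=67 blocked=[]
Op 3: conn=14 S1=50 S2=50 S3=14 S4=67 blocked=[]
Op 4: conn=-4 S1=50 S2=50 S3=14 S4=49 blocked=[1, 2, 3, 4]
Op 5: conn=25 S1=50 S2=50 S3=14 S4=49 blocked=[]
Op 6: conn=39 S1=50 S2=50 S3=14 S4=49 blocked=[]
Op 7: conn=33 S1=50 S2=44 S3=14 S4=49 blocked=[]
Op 8: conn=19 S1=50 S2=44 S3=0 S4=49 blocked=[3]
Op 9: conn=13 S1=50 S2=38 S3=0 S4=49 blocked=[3]
Op 10: conn=13 S1=50 S2=38 S3=0 S4=62 blocked=[3]
Op 11: conn=37 S1=50 S2=38 S3=0 S4=62 blocked=[3]
Op 12: conn=37 S1=50 S2=48 S3=0 S4=62 blocked=[3]

Answer: 37 50 48 0 62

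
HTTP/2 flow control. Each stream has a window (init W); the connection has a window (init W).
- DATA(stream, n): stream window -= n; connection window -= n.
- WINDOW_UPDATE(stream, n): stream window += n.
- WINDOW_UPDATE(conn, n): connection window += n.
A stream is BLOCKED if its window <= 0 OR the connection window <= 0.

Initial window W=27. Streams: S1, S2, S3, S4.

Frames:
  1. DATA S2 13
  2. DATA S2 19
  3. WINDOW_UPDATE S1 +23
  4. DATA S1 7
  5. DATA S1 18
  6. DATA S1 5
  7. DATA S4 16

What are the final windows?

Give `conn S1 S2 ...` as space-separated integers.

Op 1: conn=14 S1=27 S2=14 S3=27 S4=27 blocked=[]
Op 2: conn=-5 S1=27 S2=-5 S3=27 S4=27 blocked=[1, 2, 3, 4]
Op 3: conn=-5 S1=50 S2=-5 S3=27 S4=27 blocked=[1, 2, 3, 4]
Op 4: conn=-12 S1=43 S2=-5 S3=27 S4=27 blocked=[1, 2, 3, 4]
Op 5: conn=-30 S1=25 S2=-5 S3=27 S4=27 blocked=[1, 2, 3, 4]
Op 6: conn=-35 S1=20 S2=-5 S3=27 S4=27 blocked=[1, 2, 3, 4]
Op 7: conn=-51 S1=20 S2=-5 S3=27 S4=11 blocked=[1, 2, 3, 4]

Answer: -51 20 -5 27 11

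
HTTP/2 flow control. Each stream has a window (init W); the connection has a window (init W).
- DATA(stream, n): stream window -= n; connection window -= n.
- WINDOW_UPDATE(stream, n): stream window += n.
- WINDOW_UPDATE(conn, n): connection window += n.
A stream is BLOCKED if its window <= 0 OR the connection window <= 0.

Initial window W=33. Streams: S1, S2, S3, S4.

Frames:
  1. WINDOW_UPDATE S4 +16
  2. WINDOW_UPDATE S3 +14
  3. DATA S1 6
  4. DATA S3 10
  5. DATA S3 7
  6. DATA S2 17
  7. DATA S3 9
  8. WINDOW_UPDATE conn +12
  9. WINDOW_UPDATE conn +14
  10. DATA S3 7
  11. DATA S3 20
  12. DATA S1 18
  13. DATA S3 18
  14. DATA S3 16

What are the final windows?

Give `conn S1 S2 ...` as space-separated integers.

Op 1: conn=33 S1=33 S2=33 S3=33 S4=49 blocked=[]
Op 2: conn=33 S1=33 S2=33 S3=47 S4=49 blocked=[]
Op 3: conn=27 S1=27 S2=33 S3=47 S4=49 blocked=[]
Op 4: conn=17 S1=27 S2=33 S3=37 S4=49 blocked=[]
Op 5: conn=10 S1=27 S2=33 S3=30 S4=49 blocked=[]
Op 6: conn=-7 S1=27 S2=16 S3=30 S4=49 blocked=[1, 2, 3, 4]
Op 7: conn=-16 S1=27 S2=16 S3=21 S4=49 blocked=[1, 2, 3, 4]
Op 8: conn=-4 S1=27 S2=16 S3=21 S4=49 blocked=[1, 2, 3, 4]
Op 9: conn=10 S1=27 S2=16 S3=21 S4=49 blocked=[]
Op 10: conn=3 S1=27 S2=16 S3=14 S4=49 blocked=[]
Op 11: conn=-17 S1=27 S2=16 S3=-6 S4=49 blocked=[1, 2, 3, 4]
Op 12: conn=-35 S1=9 S2=16 S3=-6 S4=49 blocked=[1, 2, 3, 4]
Op 13: conn=-53 S1=9 S2=16 S3=-24 S4=49 blocked=[1, 2, 3, 4]
Op 14: conn=-69 S1=9 S2=16 S3=-40 S4=49 blocked=[1, 2, 3, 4]

Answer: -69 9 16 -40 49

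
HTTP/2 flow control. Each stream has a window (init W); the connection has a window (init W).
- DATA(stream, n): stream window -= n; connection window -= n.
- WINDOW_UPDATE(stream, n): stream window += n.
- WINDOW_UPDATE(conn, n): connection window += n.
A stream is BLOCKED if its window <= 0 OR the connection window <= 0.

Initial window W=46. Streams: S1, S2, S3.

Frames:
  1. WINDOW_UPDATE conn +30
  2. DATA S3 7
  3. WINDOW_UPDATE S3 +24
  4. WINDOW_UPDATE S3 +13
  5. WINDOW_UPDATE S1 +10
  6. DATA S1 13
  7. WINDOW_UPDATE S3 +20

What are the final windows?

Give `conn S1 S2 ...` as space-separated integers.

Answer: 56 43 46 96

Derivation:
Op 1: conn=76 S1=46 S2=46 S3=46 blocked=[]
Op 2: conn=69 S1=46 S2=46 S3=39 blocked=[]
Op 3: conn=69 S1=46 S2=46 S3=63 blocked=[]
Op 4: conn=69 S1=46 S2=46 S3=76 blocked=[]
Op 5: conn=69 S1=56 S2=46 S3=76 blocked=[]
Op 6: conn=56 S1=43 S2=46 S3=76 blocked=[]
Op 7: conn=56 S1=43 S2=46 S3=96 blocked=[]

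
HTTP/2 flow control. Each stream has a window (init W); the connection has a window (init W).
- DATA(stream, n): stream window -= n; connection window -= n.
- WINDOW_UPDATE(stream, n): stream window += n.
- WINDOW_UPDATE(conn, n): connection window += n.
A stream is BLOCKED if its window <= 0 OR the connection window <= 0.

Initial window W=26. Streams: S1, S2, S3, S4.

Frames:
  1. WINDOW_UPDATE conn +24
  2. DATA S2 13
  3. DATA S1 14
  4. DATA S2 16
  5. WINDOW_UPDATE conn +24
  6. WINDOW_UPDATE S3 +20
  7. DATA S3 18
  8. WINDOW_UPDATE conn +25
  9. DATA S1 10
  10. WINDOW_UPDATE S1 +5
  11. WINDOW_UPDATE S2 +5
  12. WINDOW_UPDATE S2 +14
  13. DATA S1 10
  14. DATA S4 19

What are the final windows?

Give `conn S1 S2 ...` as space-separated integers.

Answer: -1 -3 16 28 7

Derivation:
Op 1: conn=50 S1=26 S2=26 S3=26 S4=26 blocked=[]
Op 2: conn=37 S1=26 S2=13 S3=26 S4=26 blocked=[]
Op 3: conn=23 S1=12 S2=13 S3=26 S4=26 blocked=[]
Op 4: conn=7 S1=12 S2=-3 S3=26 S4=26 blocked=[2]
Op 5: conn=31 S1=12 S2=-3 S3=26 S4=26 blocked=[2]
Op 6: conn=31 S1=12 S2=-3 S3=46 S4=26 blocked=[2]
Op 7: conn=13 S1=12 S2=-3 S3=28 S4=26 blocked=[2]
Op 8: conn=38 S1=12 S2=-3 S3=28 S4=26 blocked=[2]
Op 9: conn=28 S1=2 S2=-3 S3=28 S4=26 blocked=[2]
Op 10: conn=28 S1=7 S2=-3 S3=28 S4=26 blocked=[2]
Op 11: conn=28 S1=7 S2=2 S3=28 S4=26 blocked=[]
Op 12: conn=28 S1=7 S2=16 S3=28 S4=26 blocked=[]
Op 13: conn=18 S1=-3 S2=16 S3=28 S4=26 blocked=[1]
Op 14: conn=-1 S1=-3 S2=16 S3=28 S4=7 blocked=[1, 2, 3, 4]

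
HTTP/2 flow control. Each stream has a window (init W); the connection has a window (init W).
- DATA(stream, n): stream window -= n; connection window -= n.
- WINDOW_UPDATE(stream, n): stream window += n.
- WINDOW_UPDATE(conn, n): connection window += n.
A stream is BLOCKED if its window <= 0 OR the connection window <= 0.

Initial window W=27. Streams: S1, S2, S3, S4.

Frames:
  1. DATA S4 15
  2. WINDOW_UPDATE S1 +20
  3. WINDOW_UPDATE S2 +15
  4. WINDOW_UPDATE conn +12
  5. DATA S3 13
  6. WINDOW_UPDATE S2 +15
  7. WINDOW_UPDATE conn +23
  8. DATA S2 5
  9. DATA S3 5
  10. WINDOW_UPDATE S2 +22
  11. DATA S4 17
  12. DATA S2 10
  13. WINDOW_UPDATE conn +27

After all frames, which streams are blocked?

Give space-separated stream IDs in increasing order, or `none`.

Answer: S4

Derivation:
Op 1: conn=12 S1=27 S2=27 S3=27 S4=12 blocked=[]
Op 2: conn=12 S1=47 S2=27 S3=27 S4=12 blocked=[]
Op 3: conn=12 S1=47 S2=42 S3=27 S4=12 blocked=[]
Op 4: conn=24 S1=47 S2=42 S3=27 S4=12 blocked=[]
Op 5: conn=11 S1=47 S2=42 S3=14 S4=12 blocked=[]
Op 6: conn=11 S1=47 S2=57 S3=14 S4=12 blocked=[]
Op 7: conn=34 S1=47 S2=57 S3=14 S4=12 blocked=[]
Op 8: conn=29 S1=47 S2=52 S3=14 S4=12 blocked=[]
Op 9: conn=24 S1=47 S2=52 S3=9 S4=12 blocked=[]
Op 10: conn=24 S1=47 S2=74 S3=9 S4=12 blocked=[]
Op 11: conn=7 S1=47 S2=74 S3=9 S4=-5 blocked=[4]
Op 12: conn=-3 S1=47 S2=64 S3=9 S4=-5 blocked=[1, 2, 3, 4]
Op 13: conn=24 S1=47 S2=64 S3=9 S4=-5 blocked=[4]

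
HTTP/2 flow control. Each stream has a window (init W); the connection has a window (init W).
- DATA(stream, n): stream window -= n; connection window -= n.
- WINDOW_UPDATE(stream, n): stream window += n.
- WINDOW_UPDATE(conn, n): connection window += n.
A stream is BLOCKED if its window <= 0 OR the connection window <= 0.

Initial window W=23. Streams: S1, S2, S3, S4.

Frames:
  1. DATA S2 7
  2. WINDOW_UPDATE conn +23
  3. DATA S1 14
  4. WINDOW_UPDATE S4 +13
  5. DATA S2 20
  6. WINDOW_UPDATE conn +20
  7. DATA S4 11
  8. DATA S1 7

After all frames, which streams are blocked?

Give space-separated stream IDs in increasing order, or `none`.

Op 1: conn=16 S1=23 S2=16 S3=23 S4=23 blocked=[]
Op 2: conn=39 S1=23 S2=16 S3=23 S4=23 blocked=[]
Op 3: conn=25 S1=9 S2=16 S3=23 S4=23 blocked=[]
Op 4: conn=25 S1=9 S2=16 S3=23 S4=36 blocked=[]
Op 5: conn=5 S1=9 S2=-4 S3=23 S4=36 blocked=[2]
Op 6: conn=25 S1=9 S2=-4 S3=23 S4=36 blocked=[2]
Op 7: conn=14 S1=9 S2=-4 S3=23 S4=25 blocked=[2]
Op 8: conn=7 S1=2 S2=-4 S3=23 S4=25 blocked=[2]

Answer: S2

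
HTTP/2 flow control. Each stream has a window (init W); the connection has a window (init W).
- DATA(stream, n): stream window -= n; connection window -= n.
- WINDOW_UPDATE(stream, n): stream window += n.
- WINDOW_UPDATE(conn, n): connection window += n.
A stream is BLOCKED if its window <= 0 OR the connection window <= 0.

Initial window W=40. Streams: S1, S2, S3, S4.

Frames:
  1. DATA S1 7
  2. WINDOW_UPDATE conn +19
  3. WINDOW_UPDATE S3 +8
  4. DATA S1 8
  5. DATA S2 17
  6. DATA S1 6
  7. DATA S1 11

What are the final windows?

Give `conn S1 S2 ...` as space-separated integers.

Op 1: conn=33 S1=33 S2=40 S3=40 S4=40 blocked=[]
Op 2: conn=52 S1=33 S2=40 S3=40 S4=40 blocked=[]
Op 3: conn=52 S1=33 S2=40 S3=48 S4=40 blocked=[]
Op 4: conn=44 S1=25 S2=40 S3=48 S4=40 blocked=[]
Op 5: conn=27 S1=25 S2=23 S3=48 S4=40 blocked=[]
Op 6: conn=21 S1=19 S2=23 S3=48 S4=40 blocked=[]
Op 7: conn=10 S1=8 S2=23 S3=48 S4=40 blocked=[]

Answer: 10 8 23 48 40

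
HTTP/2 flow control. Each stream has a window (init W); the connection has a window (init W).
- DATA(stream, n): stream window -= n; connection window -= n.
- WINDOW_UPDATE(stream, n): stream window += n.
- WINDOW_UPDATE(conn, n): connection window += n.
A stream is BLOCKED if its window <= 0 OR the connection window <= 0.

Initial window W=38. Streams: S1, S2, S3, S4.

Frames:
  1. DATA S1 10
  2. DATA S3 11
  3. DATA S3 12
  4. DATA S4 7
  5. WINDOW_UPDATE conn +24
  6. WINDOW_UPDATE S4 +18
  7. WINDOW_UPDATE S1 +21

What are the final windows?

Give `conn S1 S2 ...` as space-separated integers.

Op 1: conn=28 S1=28 S2=38 S3=38 S4=38 blocked=[]
Op 2: conn=17 S1=28 S2=38 S3=27 S4=38 blocked=[]
Op 3: conn=5 S1=28 S2=38 S3=15 S4=38 blocked=[]
Op 4: conn=-2 S1=28 S2=38 S3=15 S4=31 blocked=[1, 2, 3, 4]
Op 5: conn=22 S1=28 S2=38 S3=15 S4=31 blocked=[]
Op 6: conn=22 S1=28 S2=38 S3=15 S4=49 blocked=[]
Op 7: conn=22 S1=49 S2=38 S3=15 S4=49 blocked=[]

Answer: 22 49 38 15 49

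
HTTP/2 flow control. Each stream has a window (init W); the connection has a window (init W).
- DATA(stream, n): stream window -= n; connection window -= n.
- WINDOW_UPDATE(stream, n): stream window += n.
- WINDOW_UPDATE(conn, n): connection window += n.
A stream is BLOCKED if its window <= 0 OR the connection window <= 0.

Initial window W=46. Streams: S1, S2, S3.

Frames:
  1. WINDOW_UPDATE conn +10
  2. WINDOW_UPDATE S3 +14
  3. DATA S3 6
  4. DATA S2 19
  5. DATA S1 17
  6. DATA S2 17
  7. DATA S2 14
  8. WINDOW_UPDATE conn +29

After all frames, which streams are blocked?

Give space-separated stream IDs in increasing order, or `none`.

Op 1: conn=56 S1=46 S2=46 S3=46 blocked=[]
Op 2: conn=56 S1=46 S2=46 S3=60 blocked=[]
Op 3: conn=50 S1=46 S2=46 S3=54 blocked=[]
Op 4: conn=31 S1=46 S2=27 S3=54 blocked=[]
Op 5: conn=14 S1=29 S2=27 S3=54 blocked=[]
Op 6: conn=-3 S1=29 S2=10 S3=54 blocked=[1, 2, 3]
Op 7: conn=-17 S1=29 S2=-4 S3=54 blocked=[1, 2, 3]
Op 8: conn=12 S1=29 S2=-4 S3=54 blocked=[2]

Answer: S2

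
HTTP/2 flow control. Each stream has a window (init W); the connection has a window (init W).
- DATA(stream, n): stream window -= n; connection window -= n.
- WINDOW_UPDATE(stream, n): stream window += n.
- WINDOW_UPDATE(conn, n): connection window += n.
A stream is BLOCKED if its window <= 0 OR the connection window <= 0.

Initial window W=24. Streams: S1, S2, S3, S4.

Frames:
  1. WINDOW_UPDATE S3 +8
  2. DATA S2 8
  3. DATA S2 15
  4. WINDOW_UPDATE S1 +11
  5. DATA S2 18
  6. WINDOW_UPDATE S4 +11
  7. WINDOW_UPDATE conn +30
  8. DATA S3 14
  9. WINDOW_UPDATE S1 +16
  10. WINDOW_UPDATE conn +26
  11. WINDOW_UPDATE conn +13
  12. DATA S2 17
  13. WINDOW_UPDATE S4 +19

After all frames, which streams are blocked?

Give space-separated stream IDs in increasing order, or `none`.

Op 1: conn=24 S1=24 S2=24 S3=32 S4=24 blocked=[]
Op 2: conn=16 S1=24 S2=16 S3=32 S4=24 blocked=[]
Op 3: conn=1 S1=24 S2=1 S3=32 S4=24 blocked=[]
Op 4: conn=1 S1=35 S2=1 S3=32 S4=24 blocked=[]
Op 5: conn=-17 S1=35 S2=-17 S3=32 S4=24 blocked=[1, 2, 3, 4]
Op 6: conn=-17 S1=35 S2=-17 S3=32 S4=35 blocked=[1, 2, 3, 4]
Op 7: conn=13 S1=35 S2=-17 S3=32 S4=35 blocked=[2]
Op 8: conn=-1 S1=35 S2=-17 S3=18 S4=35 blocked=[1, 2, 3, 4]
Op 9: conn=-1 S1=51 S2=-17 S3=18 S4=35 blocked=[1, 2, 3, 4]
Op 10: conn=25 S1=51 S2=-17 S3=18 S4=35 blocked=[2]
Op 11: conn=38 S1=51 S2=-17 S3=18 S4=35 blocked=[2]
Op 12: conn=21 S1=51 S2=-34 S3=18 S4=35 blocked=[2]
Op 13: conn=21 S1=51 S2=-34 S3=18 S4=54 blocked=[2]

Answer: S2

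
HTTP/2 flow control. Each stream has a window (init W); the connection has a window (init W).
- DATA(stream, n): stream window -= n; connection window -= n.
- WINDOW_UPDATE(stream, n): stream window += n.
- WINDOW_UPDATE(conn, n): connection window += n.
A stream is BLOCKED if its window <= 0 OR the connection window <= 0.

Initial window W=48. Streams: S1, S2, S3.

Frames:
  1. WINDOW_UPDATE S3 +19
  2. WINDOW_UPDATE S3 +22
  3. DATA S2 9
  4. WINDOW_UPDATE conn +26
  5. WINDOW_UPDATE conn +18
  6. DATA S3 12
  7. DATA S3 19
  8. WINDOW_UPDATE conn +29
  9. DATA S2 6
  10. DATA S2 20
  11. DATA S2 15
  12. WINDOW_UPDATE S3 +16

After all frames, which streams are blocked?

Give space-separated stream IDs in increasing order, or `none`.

Op 1: conn=48 S1=48 S2=48 S3=67 blocked=[]
Op 2: conn=48 S1=48 S2=48 S3=89 blocked=[]
Op 3: conn=39 S1=48 S2=39 S3=89 blocked=[]
Op 4: conn=65 S1=48 S2=39 S3=89 blocked=[]
Op 5: conn=83 S1=48 S2=39 S3=89 blocked=[]
Op 6: conn=71 S1=48 S2=39 S3=77 blocked=[]
Op 7: conn=52 S1=48 S2=39 S3=58 blocked=[]
Op 8: conn=81 S1=48 S2=39 S3=58 blocked=[]
Op 9: conn=75 S1=48 S2=33 S3=58 blocked=[]
Op 10: conn=55 S1=48 S2=13 S3=58 blocked=[]
Op 11: conn=40 S1=48 S2=-2 S3=58 blocked=[2]
Op 12: conn=40 S1=48 S2=-2 S3=74 blocked=[2]

Answer: S2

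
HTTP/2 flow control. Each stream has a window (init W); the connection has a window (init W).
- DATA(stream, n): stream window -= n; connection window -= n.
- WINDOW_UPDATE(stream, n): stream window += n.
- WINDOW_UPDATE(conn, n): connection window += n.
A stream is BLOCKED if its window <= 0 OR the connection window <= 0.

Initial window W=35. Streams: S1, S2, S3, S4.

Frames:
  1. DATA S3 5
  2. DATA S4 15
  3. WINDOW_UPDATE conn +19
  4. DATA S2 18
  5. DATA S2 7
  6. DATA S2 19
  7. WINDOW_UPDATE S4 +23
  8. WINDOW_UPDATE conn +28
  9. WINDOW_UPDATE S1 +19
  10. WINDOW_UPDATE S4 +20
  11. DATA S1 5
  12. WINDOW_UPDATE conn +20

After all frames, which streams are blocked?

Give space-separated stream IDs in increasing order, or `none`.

Answer: S2

Derivation:
Op 1: conn=30 S1=35 S2=35 S3=30 S4=35 blocked=[]
Op 2: conn=15 S1=35 S2=35 S3=30 S4=20 blocked=[]
Op 3: conn=34 S1=35 S2=35 S3=30 S4=20 blocked=[]
Op 4: conn=16 S1=35 S2=17 S3=30 S4=20 blocked=[]
Op 5: conn=9 S1=35 S2=10 S3=30 S4=20 blocked=[]
Op 6: conn=-10 S1=35 S2=-9 S3=30 S4=20 blocked=[1, 2, 3, 4]
Op 7: conn=-10 S1=35 S2=-9 S3=30 S4=43 blocked=[1, 2, 3, 4]
Op 8: conn=18 S1=35 S2=-9 S3=30 S4=43 blocked=[2]
Op 9: conn=18 S1=54 S2=-9 S3=30 S4=43 blocked=[2]
Op 10: conn=18 S1=54 S2=-9 S3=30 S4=63 blocked=[2]
Op 11: conn=13 S1=49 S2=-9 S3=30 S4=63 blocked=[2]
Op 12: conn=33 S1=49 S2=-9 S3=30 S4=63 blocked=[2]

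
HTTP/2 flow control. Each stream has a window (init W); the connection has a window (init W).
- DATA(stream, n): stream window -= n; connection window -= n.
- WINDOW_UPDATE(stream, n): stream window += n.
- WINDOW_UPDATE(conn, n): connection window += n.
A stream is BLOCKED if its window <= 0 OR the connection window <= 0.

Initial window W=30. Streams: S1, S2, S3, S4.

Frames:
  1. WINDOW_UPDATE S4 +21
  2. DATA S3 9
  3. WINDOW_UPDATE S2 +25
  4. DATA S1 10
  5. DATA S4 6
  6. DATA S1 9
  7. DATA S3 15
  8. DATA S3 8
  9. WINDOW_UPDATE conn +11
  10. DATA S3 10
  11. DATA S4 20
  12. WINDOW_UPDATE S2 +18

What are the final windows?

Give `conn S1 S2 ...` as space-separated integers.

Op 1: conn=30 S1=30 S2=30 S3=30 S4=51 blocked=[]
Op 2: conn=21 S1=30 S2=30 S3=21 S4=51 blocked=[]
Op 3: conn=21 S1=30 S2=55 S3=21 S4=51 blocked=[]
Op 4: conn=11 S1=20 S2=55 S3=21 S4=51 blocked=[]
Op 5: conn=5 S1=20 S2=55 S3=21 S4=45 blocked=[]
Op 6: conn=-4 S1=11 S2=55 S3=21 S4=45 blocked=[1, 2, 3, 4]
Op 7: conn=-19 S1=11 S2=55 S3=6 S4=45 blocked=[1, 2, 3, 4]
Op 8: conn=-27 S1=11 S2=55 S3=-2 S4=45 blocked=[1, 2, 3, 4]
Op 9: conn=-16 S1=11 S2=55 S3=-2 S4=45 blocked=[1, 2, 3, 4]
Op 10: conn=-26 S1=11 S2=55 S3=-12 S4=45 blocked=[1, 2, 3, 4]
Op 11: conn=-46 S1=11 S2=55 S3=-12 S4=25 blocked=[1, 2, 3, 4]
Op 12: conn=-46 S1=11 S2=73 S3=-12 S4=25 blocked=[1, 2, 3, 4]

Answer: -46 11 73 -12 25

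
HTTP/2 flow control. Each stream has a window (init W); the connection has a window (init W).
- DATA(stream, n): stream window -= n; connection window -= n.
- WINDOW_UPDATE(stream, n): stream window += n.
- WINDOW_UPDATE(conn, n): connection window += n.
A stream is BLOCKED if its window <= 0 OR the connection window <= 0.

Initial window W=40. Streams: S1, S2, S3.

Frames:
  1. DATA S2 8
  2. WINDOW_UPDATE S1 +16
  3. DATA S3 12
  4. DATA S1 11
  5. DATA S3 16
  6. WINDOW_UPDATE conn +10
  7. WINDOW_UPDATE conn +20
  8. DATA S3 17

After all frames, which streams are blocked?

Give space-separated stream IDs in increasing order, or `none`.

Op 1: conn=32 S1=40 S2=32 S3=40 blocked=[]
Op 2: conn=32 S1=56 S2=32 S3=40 blocked=[]
Op 3: conn=20 S1=56 S2=32 S3=28 blocked=[]
Op 4: conn=9 S1=45 S2=32 S3=28 blocked=[]
Op 5: conn=-7 S1=45 S2=32 S3=12 blocked=[1, 2, 3]
Op 6: conn=3 S1=45 S2=32 S3=12 blocked=[]
Op 7: conn=23 S1=45 S2=32 S3=12 blocked=[]
Op 8: conn=6 S1=45 S2=32 S3=-5 blocked=[3]

Answer: S3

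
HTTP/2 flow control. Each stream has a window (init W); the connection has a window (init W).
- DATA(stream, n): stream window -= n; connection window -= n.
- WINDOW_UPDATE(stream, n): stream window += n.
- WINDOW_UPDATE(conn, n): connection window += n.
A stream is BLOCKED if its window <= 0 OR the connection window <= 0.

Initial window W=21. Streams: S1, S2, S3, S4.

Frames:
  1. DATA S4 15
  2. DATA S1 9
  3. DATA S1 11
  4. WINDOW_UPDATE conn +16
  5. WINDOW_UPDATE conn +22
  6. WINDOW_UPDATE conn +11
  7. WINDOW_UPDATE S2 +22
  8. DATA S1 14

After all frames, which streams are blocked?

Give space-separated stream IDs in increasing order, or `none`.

Op 1: conn=6 S1=21 S2=21 S3=21 S4=6 blocked=[]
Op 2: conn=-3 S1=12 S2=21 S3=21 S4=6 blocked=[1, 2, 3, 4]
Op 3: conn=-14 S1=1 S2=21 S3=21 S4=6 blocked=[1, 2, 3, 4]
Op 4: conn=2 S1=1 S2=21 S3=21 S4=6 blocked=[]
Op 5: conn=24 S1=1 S2=21 S3=21 S4=6 blocked=[]
Op 6: conn=35 S1=1 S2=21 S3=21 S4=6 blocked=[]
Op 7: conn=35 S1=1 S2=43 S3=21 S4=6 blocked=[]
Op 8: conn=21 S1=-13 S2=43 S3=21 S4=6 blocked=[1]

Answer: S1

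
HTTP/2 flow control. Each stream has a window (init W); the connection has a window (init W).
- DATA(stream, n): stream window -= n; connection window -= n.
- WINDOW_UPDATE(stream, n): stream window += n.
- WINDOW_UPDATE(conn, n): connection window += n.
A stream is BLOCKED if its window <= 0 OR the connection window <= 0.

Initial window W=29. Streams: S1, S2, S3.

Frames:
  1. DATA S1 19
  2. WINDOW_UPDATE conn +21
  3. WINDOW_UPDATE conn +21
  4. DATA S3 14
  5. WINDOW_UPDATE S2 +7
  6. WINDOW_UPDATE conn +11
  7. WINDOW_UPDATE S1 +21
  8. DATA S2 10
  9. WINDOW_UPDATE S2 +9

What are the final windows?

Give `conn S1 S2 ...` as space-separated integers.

Answer: 39 31 35 15

Derivation:
Op 1: conn=10 S1=10 S2=29 S3=29 blocked=[]
Op 2: conn=31 S1=10 S2=29 S3=29 blocked=[]
Op 3: conn=52 S1=10 S2=29 S3=29 blocked=[]
Op 4: conn=38 S1=10 S2=29 S3=15 blocked=[]
Op 5: conn=38 S1=10 S2=36 S3=15 blocked=[]
Op 6: conn=49 S1=10 S2=36 S3=15 blocked=[]
Op 7: conn=49 S1=31 S2=36 S3=15 blocked=[]
Op 8: conn=39 S1=31 S2=26 S3=15 blocked=[]
Op 9: conn=39 S1=31 S2=35 S3=15 blocked=[]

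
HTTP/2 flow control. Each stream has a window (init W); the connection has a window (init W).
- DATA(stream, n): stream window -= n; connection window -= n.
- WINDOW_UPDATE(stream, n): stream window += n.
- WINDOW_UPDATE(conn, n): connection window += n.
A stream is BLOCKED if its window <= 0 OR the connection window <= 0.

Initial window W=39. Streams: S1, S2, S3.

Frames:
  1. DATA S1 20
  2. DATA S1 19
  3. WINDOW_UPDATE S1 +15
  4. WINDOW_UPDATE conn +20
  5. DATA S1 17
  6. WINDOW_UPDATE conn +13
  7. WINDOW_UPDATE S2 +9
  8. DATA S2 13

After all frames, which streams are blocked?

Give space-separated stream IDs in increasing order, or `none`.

Op 1: conn=19 S1=19 S2=39 S3=39 blocked=[]
Op 2: conn=0 S1=0 S2=39 S3=39 blocked=[1, 2, 3]
Op 3: conn=0 S1=15 S2=39 S3=39 blocked=[1, 2, 3]
Op 4: conn=20 S1=15 S2=39 S3=39 blocked=[]
Op 5: conn=3 S1=-2 S2=39 S3=39 blocked=[1]
Op 6: conn=16 S1=-2 S2=39 S3=39 blocked=[1]
Op 7: conn=16 S1=-2 S2=48 S3=39 blocked=[1]
Op 8: conn=3 S1=-2 S2=35 S3=39 blocked=[1]

Answer: S1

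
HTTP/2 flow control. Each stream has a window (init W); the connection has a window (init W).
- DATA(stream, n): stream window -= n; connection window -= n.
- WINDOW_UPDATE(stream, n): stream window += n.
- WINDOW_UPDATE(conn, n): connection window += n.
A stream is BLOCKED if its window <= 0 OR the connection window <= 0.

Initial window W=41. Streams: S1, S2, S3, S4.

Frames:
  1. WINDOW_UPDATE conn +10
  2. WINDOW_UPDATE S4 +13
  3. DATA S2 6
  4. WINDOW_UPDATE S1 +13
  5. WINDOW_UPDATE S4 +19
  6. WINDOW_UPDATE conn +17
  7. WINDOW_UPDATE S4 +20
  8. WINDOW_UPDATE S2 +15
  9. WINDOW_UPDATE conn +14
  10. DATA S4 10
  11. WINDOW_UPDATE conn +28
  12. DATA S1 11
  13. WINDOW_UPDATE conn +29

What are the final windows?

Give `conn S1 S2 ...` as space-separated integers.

Answer: 112 43 50 41 83

Derivation:
Op 1: conn=51 S1=41 S2=41 S3=41 S4=41 blocked=[]
Op 2: conn=51 S1=41 S2=41 S3=41 S4=54 blocked=[]
Op 3: conn=45 S1=41 S2=35 S3=41 S4=54 blocked=[]
Op 4: conn=45 S1=54 S2=35 S3=41 S4=54 blocked=[]
Op 5: conn=45 S1=54 S2=35 S3=41 S4=73 blocked=[]
Op 6: conn=62 S1=54 S2=35 S3=41 S4=73 blocked=[]
Op 7: conn=62 S1=54 S2=35 S3=41 S4=93 blocked=[]
Op 8: conn=62 S1=54 S2=50 S3=41 S4=93 blocked=[]
Op 9: conn=76 S1=54 S2=50 S3=41 S4=93 blocked=[]
Op 10: conn=66 S1=54 S2=50 S3=41 S4=83 blocked=[]
Op 11: conn=94 S1=54 S2=50 S3=41 S4=83 blocked=[]
Op 12: conn=83 S1=43 S2=50 S3=41 S4=83 blocked=[]
Op 13: conn=112 S1=43 S2=50 S3=41 S4=83 blocked=[]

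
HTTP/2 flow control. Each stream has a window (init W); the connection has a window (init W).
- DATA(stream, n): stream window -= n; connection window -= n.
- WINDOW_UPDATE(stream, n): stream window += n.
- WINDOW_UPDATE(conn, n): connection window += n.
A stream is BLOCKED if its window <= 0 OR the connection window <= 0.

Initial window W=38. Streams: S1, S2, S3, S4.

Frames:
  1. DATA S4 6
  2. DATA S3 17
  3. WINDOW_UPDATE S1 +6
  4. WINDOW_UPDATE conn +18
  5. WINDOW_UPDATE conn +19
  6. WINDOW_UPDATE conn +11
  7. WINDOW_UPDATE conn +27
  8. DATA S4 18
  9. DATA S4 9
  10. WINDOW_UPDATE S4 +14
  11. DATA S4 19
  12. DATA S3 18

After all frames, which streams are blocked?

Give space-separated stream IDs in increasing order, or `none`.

Op 1: conn=32 S1=38 S2=38 S3=38 S4=32 blocked=[]
Op 2: conn=15 S1=38 S2=38 S3=21 S4=32 blocked=[]
Op 3: conn=15 S1=44 S2=38 S3=21 S4=32 blocked=[]
Op 4: conn=33 S1=44 S2=38 S3=21 S4=32 blocked=[]
Op 5: conn=52 S1=44 S2=38 S3=21 S4=32 blocked=[]
Op 6: conn=63 S1=44 S2=38 S3=21 S4=32 blocked=[]
Op 7: conn=90 S1=44 S2=38 S3=21 S4=32 blocked=[]
Op 8: conn=72 S1=44 S2=38 S3=21 S4=14 blocked=[]
Op 9: conn=63 S1=44 S2=38 S3=21 S4=5 blocked=[]
Op 10: conn=63 S1=44 S2=38 S3=21 S4=19 blocked=[]
Op 11: conn=44 S1=44 S2=38 S3=21 S4=0 blocked=[4]
Op 12: conn=26 S1=44 S2=38 S3=3 S4=0 blocked=[4]

Answer: S4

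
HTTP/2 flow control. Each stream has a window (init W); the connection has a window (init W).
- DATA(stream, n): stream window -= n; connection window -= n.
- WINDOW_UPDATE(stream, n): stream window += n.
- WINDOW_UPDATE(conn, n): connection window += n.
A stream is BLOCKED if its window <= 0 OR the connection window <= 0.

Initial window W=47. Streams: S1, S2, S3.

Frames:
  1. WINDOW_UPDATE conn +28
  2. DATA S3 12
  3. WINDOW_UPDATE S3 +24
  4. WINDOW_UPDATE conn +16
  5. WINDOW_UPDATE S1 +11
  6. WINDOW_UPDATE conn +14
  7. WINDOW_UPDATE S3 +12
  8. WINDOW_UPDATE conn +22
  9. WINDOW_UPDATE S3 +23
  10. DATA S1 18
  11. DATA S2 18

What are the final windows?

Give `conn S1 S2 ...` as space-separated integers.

Op 1: conn=75 S1=47 S2=47 S3=47 blocked=[]
Op 2: conn=63 S1=47 S2=47 S3=35 blocked=[]
Op 3: conn=63 S1=47 S2=47 S3=59 blocked=[]
Op 4: conn=79 S1=47 S2=47 S3=59 blocked=[]
Op 5: conn=79 S1=58 S2=47 S3=59 blocked=[]
Op 6: conn=93 S1=58 S2=47 S3=59 blocked=[]
Op 7: conn=93 S1=58 S2=47 S3=71 blocked=[]
Op 8: conn=115 S1=58 S2=47 S3=71 blocked=[]
Op 9: conn=115 S1=58 S2=47 S3=94 blocked=[]
Op 10: conn=97 S1=40 S2=47 S3=94 blocked=[]
Op 11: conn=79 S1=40 S2=29 S3=94 blocked=[]

Answer: 79 40 29 94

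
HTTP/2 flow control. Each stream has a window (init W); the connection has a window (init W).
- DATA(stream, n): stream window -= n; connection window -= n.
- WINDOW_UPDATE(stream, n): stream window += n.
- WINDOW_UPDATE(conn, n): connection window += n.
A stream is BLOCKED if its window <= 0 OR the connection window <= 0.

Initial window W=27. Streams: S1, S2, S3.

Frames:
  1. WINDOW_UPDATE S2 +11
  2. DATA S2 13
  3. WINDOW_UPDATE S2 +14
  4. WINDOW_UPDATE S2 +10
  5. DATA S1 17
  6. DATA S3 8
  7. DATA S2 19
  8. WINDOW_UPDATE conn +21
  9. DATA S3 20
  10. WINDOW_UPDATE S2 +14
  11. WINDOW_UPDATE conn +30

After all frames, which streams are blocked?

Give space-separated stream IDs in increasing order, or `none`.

Answer: S3

Derivation:
Op 1: conn=27 S1=27 S2=38 S3=27 blocked=[]
Op 2: conn=14 S1=27 S2=25 S3=27 blocked=[]
Op 3: conn=14 S1=27 S2=39 S3=27 blocked=[]
Op 4: conn=14 S1=27 S2=49 S3=27 blocked=[]
Op 5: conn=-3 S1=10 S2=49 S3=27 blocked=[1, 2, 3]
Op 6: conn=-11 S1=10 S2=49 S3=19 blocked=[1, 2, 3]
Op 7: conn=-30 S1=10 S2=30 S3=19 blocked=[1, 2, 3]
Op 8: conn=-9 S1=10 S2=30 S3=19 blocked=[1, 2, 3]
Op 9: conn=-29 S1=10 S2=30 S3=-1 blocked=[1, 2, 3]
Op 10: conn=-29 S1=10 S2=44 S3=-1 blocked=[1, 2, 3]
Op 11: conn=1 S1=10 S2=44 S3=-1 blocked=[3]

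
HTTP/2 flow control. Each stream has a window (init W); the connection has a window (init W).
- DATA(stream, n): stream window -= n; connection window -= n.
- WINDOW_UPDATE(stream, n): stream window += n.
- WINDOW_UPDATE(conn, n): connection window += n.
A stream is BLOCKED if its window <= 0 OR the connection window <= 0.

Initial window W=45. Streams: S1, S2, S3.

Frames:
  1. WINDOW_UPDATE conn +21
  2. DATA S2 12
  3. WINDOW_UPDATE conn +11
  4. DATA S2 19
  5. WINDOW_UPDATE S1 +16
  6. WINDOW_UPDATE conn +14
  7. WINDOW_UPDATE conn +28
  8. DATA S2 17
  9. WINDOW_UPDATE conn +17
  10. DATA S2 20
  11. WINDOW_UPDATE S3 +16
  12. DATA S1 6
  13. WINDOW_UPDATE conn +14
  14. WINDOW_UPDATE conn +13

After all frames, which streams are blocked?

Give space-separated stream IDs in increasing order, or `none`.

Answer: S2

Derivation:
Op 1: conn=66 S1=45 S2=45 S3=45 blocked=[]
Op 2: conn=54 S1=45 S2=33 S3=45 blocked=[]
Op 3: conn=65 S1=45 S2=33 S3=45 blocked=[]
Op 4: conn=46 S1=45 S2=14 S3=45 blocked=[]
Op 5: conn=46 S1=61 S2=14 S3=45 blocked=[]
Op 6: conn=60 S1=61 S2=14 S3=45 blocked=[]
Op 7: conn=88 S1=61 S2=14 S3=45 blocked=[]
Op 8: conn=71 S1=61 S2=-3 S3=45 blocked=[2]
Op 9: conn=88 S1=61 S2=-3 S3=45 blocked=[2]
Op 10: conn=68 S1=61 S2=-23 S3=45 blocked=[2]
Op 11: conn=68 S1=61 S2=-23 S3=61 blocked=[2]
Op 12: conn=62 S1=55 S2=-23 S3=61 blocked=[2]
Op 13: conn=76 S1=55 S2=-23 S3=61 blocked=[2]
Op 14: conn=89 S1=55 S2=-23 S3=61 blocked=[2]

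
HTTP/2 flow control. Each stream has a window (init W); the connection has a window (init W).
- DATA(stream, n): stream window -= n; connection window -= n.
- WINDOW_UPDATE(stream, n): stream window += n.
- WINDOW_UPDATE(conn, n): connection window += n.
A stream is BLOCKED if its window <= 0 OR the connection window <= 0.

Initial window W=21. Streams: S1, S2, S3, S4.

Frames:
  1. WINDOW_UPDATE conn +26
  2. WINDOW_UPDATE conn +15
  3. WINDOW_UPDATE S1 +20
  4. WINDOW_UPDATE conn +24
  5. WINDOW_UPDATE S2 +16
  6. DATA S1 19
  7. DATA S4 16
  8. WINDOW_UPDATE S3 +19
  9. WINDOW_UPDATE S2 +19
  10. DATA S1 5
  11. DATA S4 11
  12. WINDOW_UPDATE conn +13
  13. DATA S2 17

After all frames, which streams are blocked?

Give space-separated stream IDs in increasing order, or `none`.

Op 1: conn=47 S1=21 S2=21 S3=21 S4=21 blocked=[]
Op 2: conn=62 S1=21 S2=21 S3=21 S4=21 blocked=[]
Op 3: conn=62 S1=41 S2=21 S3=21 S4=21 blocked=[]
Op 4: conn=86 S1=41 S2=21 S3=21 S4=21 blocked=[]
Op 5: conn=86 S1=41 S2=37 S3=21 S4=21 blocked=[]
Op 6: conn=67 S1=22 S2=37 S3=21 S4=21 blocked=[]
Op 7: conn=51 S1=22 S2=37 S3=21 S4=5 blocked=[]
Op 8: conn=51 S1=22 S2=37 S3=40 S4=5 blocked=[]
Op 9: conn=51 S1=22 S2=56 S3=40 S4=5 blocked=[]
Op 10: conn=46 S1=17 S2=56 S3=40 S4=5 blocked=[]
Op 11: conn=35 S1=17 S2=56 S3=40 S4=-6 blocked=[4]
Op 12: conn=48 S1=17 S2=56 S3=40 S4=-6 blocked=[4]
Op 13: conn=31 S1=17 S2=39 S3=40 S4=-6 blocked=[4]

Answer: S4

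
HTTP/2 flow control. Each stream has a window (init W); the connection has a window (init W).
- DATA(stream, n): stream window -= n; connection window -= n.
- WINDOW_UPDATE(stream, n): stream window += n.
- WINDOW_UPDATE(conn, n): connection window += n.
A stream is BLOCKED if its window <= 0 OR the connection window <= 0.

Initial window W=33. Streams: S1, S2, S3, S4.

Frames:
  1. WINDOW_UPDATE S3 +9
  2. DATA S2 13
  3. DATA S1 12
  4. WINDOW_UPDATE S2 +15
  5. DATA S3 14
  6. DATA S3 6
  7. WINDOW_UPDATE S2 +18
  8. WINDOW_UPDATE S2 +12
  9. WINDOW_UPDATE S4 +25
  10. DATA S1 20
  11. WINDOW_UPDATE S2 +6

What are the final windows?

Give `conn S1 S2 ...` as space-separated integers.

Op 1: conn=33 S1=33 S2=33 S3=42 S4=33 blocked=[]
Op 2: conn=20 S1=33 S2=20 S3=42 S4=33 blocked=[]
Op 3: conn=8 S1=21 S2=20 S3=42 S4=33 blocked=[]
Op 4: conn=8 S1=21 S2=35 S3=42 S4=33 blocked=[]
Op 5: conn=-6 S1=21 S2=35 S3=28 S4=33 blocked=[1, 2, 3, 4]
Op 6: conn=-12 S1=21 S2=35 S3=22 S4=33 blocked=[1, 2, 3, 4]
Op 7: conn=-12 S1=21 S2=53 S3=22 S4=33 blocked=[1, 2, 3, 4]
Op 8: conn=-12 S1=21 S2=65 S3=22 S4=33 blocked=[1, 2, 3, 4]
Op 9: conn=-12 S1=21 S2=65 S3=22 S4=58 blocked=[1, 2, 3, 4]
Op 10: conn=-32 S1=1 S2=65 S3=22 S4=58 blocked=[1, 2, 3, 4]
Op 11: conn=-32 S1=1 S2=71 S3=22 S4=58 blocked=[1, 2, 3, 4]

Answer: -32 1 71 22 58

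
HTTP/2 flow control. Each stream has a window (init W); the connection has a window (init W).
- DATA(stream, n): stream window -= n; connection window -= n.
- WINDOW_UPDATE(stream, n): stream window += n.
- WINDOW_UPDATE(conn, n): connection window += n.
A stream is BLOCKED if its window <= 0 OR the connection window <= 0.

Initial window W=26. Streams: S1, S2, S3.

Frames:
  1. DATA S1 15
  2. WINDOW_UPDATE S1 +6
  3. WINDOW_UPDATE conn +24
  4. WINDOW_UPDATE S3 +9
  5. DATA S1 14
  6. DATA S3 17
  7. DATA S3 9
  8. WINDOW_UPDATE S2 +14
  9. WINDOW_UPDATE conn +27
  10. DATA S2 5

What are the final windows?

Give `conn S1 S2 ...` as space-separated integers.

Op 1: conn=11 S1=11 S2=26 S3=26 blocked=[]
Op 2: conn=11 S1=17 S2=26 S3=26 blocked=[]
Op 3: conn=35 S1=17 S2=26 S3=26 blocked=[]
Op 4: conn=35 S1=17 S2=26 S3=35 blocked=[]
Op 5: conn=21 S1=3 S2=26 S3=35 blocked=[]
Op 6: conn=4 S1=3 S2=26 S3=18 blocked=[]
Op 7: conn=-5 S1=3 S2=26 S3=9 blocked=[1, 2, 3]
Op 8: conn=-5 S1=3 S2=40 S3=9 blocked=[1, 2, 3]
Op 9: conn=22 S1=3 S2=40 S3=9 blocked=[]
Op 10: conn=17 S1=3 S2=35 S3=9 blocked=[]

Answer: 17 3 35 9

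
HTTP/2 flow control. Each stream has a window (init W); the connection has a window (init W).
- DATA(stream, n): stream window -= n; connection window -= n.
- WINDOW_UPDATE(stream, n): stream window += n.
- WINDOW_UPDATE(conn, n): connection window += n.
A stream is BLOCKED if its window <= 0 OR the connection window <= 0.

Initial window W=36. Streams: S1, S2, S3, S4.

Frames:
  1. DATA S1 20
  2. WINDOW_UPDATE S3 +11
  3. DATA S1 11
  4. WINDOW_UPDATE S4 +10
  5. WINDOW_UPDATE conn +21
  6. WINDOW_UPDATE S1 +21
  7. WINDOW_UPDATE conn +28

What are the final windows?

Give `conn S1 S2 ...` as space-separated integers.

Answer: 54 26 36 47 46

Derivation:
Op 1: conn=16 S1=16 S2=36 S3=36 S4=36 blocked=[]
Op 2: conn=16 S1=16 S2=36 S3=47 S4=36 blocked=[]
Op 3: conn=5 S1=5 S2=36 S3=47 S4=36 blocked=[]
Op 4: conn=5 S1=5 S2=36 S3=47 S4=46 blocked=[]
Op 5: conn=26 S1=5 S2=36 S3=47 S4=46 blocked=[]
Op 6: conn=26 S1=26 S2=36 S3=47 S4=46 blocked=[]
Op 7: conn=54 S1=26 S2=36 S3=47 S4=46 blocked=[]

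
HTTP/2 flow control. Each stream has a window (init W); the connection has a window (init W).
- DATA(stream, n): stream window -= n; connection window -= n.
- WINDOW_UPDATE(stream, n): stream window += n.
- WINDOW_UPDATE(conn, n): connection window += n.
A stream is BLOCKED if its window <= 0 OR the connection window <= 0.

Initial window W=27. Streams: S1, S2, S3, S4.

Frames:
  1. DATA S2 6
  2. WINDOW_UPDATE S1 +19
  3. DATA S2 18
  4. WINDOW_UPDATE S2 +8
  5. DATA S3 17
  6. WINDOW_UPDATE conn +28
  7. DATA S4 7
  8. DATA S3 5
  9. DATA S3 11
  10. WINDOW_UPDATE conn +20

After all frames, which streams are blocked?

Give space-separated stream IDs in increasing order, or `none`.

Op 1: conn=21 S1=27 S2=21 S3=27 S4=27 blocked=[]
Op 2: conn=21 S1=46 S2=21 S3=27 S4=27 blocked=[]
Op 3: conn=3 S1=46 S2=3 S3=27 S4=27 blocked=[]
Op 4: conn=3 S1=46 S2=11 S3=27 S4=27 blocked=[]
Op 5: conn=-14 S1=46 S2=11 S3=10 S4=27 blocked=[1, 2, 3, 4]
Op 6: conn=14 S1=46 S2=11 S3=10 S4=27 blocked=[]
Op 7: conn=7 S1=46 S2=11 S3=10 S4=20 blocked=[]
Op 8: conn=2 S1=46 S2=11 S3=5 S4=20 blocked=[]
Op 9: conn=-9 S1=46 S2=11 S3=-6 S4=20 blocked=[1, 2, 3, 4]
Op 10: conn=11 S1=46 S2=11 S3=-6 S4=20 blocked=[3]

Answer: S3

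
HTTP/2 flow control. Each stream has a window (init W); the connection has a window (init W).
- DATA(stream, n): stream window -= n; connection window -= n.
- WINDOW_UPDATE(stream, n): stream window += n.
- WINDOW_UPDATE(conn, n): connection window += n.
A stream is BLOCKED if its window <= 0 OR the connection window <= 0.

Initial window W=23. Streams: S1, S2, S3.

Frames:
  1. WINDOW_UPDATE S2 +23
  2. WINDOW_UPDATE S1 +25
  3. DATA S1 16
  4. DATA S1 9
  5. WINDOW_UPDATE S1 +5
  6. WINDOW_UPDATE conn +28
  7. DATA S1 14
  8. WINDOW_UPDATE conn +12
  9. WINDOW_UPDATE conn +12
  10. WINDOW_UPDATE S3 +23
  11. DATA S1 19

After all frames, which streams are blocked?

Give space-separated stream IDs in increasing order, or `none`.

Op 1: conn=23 S1=23 S2=46 S3=23 blocked=[]
Op 2: conn=23 S1=48 S2=46 S3=23 blocked=[]
Op 3: conn=7 S1=32 S2=46 S3=23 blocked=[]
Op 4: conn=-2 S1=23 S2=46 S3=23 blocked=[1, 2, 3]
Op 5: conn=-2 S1=28 S2=46 S3=23 blocked=[1, 2, 3]
Op 6: conn=26 S1=28 S2=46 S3=23 blocked=[]
Op 7: conn=12 S1=14 S2=46 S3=23 blocked=[]
Op 8: conn=24 S1=14 S2=46 S3=23 blocked=[]
Op 9: conn=36 S1=14 S2=46 S3=23 blocked=[]
Op 10: conn=36 S1=14 S2=46 S3=46 blocked=[]
Op 11: conn=17 S1=-5 S2=46 S3=46 blocked=[1]

Answer: S1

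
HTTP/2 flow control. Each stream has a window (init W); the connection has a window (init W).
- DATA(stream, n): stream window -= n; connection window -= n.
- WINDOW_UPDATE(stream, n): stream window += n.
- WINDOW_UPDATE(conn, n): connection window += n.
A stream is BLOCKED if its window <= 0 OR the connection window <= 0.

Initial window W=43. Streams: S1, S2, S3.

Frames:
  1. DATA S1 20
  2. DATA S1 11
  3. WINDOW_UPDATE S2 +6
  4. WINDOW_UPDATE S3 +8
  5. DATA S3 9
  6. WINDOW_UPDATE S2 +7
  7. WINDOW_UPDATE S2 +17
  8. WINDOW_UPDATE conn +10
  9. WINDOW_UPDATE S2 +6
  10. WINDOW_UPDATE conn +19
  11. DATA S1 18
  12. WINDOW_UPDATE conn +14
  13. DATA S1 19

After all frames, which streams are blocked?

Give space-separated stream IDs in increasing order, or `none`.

Op 1: conn=23 S1=23 S2=43 S3=43 blocked=[]
Op 2: conn=12 S1=12 S2=43 S3=43 blocked=[]
Op 3: conn=12 S1=12 S2=49 S3=43 blocked=[]
Op 4: conn=12 S1=12 S2=49 S3=51 blocked=[]
Op 5: conn=3 S1=12 S2=49 S3=42 blocked=[]
Op 6: conn=3 S1=12 S2=56 S3=42 blocked=[]
Op 7: conn=3 S1=12 S2=73 S3=42 blocked=[]
Op 8: conn=13 S1=12 S2=73 S3=42 blocked=[]
Op 9: conn=13 S1=12 S2=79 S3=42 blocked=[]
Op 10: conn=32 S1=12 S2=79 S3=42 blocked=[]
Op 11: conn=14 S1=-6 S2=79 S3=42 blocked=[1]
Op 12: conn=28 S1=-6 S2=79 S3=42 blocked=[1]
Op 13: conn=9 S1=-25 S2=79 S3=42 blocked=[1]

Answer: S1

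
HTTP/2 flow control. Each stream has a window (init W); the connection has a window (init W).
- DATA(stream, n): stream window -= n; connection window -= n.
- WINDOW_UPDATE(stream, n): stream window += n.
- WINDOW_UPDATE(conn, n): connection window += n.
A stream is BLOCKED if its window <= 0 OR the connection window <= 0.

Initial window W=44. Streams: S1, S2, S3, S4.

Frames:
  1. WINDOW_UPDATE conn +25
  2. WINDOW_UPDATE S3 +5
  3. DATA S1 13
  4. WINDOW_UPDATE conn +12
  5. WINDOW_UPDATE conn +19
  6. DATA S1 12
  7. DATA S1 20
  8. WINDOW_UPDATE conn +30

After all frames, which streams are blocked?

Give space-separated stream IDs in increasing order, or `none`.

Op 1: conn=69 S1=44 S2=44 S3=44 S4=44 blocked=[]
Op 2: conn=69 S1=44 S2=44 S3=49 S4=44 blocked=[]
Op 3: conn=56 S1=31 S2=44 S3=49 S4=44 blocked=[]
Op 4: conn=68 S1=31 S2=44 S3=49 S4=44 blocked=[]
Op 5: conn=87 S1=31 S2=44 S3=49 S4=44 blocked=[]
Op 6: conn=75 S1=19 S2=44 S3=49 S4=44 blocked=[]
Op 7: conn=55 S1=-1 S2=44 S3=49 S4=44 blocked=[1]
Op 8: conn=85 S1=-1 S2=44 S3=49 S4=44 blocked=[1]

Answer: S1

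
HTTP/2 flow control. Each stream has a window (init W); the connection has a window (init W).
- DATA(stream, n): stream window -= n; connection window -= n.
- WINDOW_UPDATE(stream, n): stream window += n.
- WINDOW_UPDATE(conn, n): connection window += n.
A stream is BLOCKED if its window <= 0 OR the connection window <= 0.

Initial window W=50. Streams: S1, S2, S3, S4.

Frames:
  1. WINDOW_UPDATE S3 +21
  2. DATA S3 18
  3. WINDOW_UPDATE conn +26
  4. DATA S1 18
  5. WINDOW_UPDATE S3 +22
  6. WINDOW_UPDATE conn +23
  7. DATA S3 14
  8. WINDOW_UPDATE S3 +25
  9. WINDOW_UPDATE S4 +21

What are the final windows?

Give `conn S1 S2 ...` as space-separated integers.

Op 1: conn=50 S1=50 S2=50 S3=71 S4=50 blocked=[]
Op 2: conn=32 S1=50 S2=50 S3=53 S4=50 blocked=[]
Op 3: conn=58 S1=50 S2=50 S3=53 S4=50 blocked=[]
Op 4: conn=40 S1=32 S2=50 S3=53 S4=50 blocked=[]
Op 5: conn=40 S1=32 S2=50 S3=75 S4=50 blocked=[]
Op 6: conn=63 S1=32 S2=50 S3=75 S4=50 blocked=[]
Op 7: conn=49 S1=32 S2=50 S3=61 S4=50 blocked=[]
Op 8: conn=49 S1=32 S2=50 S3=86 S4=50 blocked=[]
Op 9: conn=49 S1=32 S2=50 S3=86 S4=71 blocked=[]

Answer: 49 32 50 86 71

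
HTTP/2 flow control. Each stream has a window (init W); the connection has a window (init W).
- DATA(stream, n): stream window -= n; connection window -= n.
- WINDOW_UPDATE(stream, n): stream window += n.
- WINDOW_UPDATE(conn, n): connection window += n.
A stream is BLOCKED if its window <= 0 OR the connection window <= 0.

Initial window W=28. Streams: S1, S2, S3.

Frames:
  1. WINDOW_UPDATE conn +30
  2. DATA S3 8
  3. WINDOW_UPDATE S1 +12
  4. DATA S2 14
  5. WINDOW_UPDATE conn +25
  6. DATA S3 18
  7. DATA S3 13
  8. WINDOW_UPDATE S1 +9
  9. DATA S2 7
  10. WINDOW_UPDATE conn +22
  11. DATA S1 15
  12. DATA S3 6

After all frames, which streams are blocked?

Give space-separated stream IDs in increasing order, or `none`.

Answer: S3

Derivation:
Op 1: conn=58 S1=28 S2=28 S3=28 blocked=[]
Op 2: conn=50 S1=28 S2=28 S3=20 blocked=[]
Op 3: conn=50 S1=40 S2=28 S3=20 blocked=[]
Op 4: conn=36 S1=40 S2=14 S3=20 blocked=[]
Op 5: conn=61 S1=40 S2=14 S3=20 blocked=[]
Op 6: conn=43 S1=40 S2=14 S3=2 blocked=[]
Op 7: conn=30 S1=40 S2=14 S3=-11 blocked=[3]
Op 8: conn=30 S1=49 S2=14 S3=-11 blocked=[3]
Op 9: conn=23 S1=49 S2=7 S3=-11 blocked=[3]
Op 10: conn=45 S1=49 S2=7 S3=-11 blocked=[3]
Op 11: conn=30 S1=34 S2=7 S3=-11 blocked=[3]
Op 12: conn=24 S1=34 S2=7 S3=-17 blocked=[3]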